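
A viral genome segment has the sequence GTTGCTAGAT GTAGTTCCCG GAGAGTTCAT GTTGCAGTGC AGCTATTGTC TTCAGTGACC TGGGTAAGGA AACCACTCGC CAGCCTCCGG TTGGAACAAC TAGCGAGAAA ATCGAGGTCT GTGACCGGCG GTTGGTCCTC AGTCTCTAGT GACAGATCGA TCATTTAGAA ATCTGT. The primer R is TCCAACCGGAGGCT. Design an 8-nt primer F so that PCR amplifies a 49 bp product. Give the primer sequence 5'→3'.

The reverse primer's reverse complement AGCCTCCGGTTGGA matches the template at positions 82–95, so the product ends at position 95.
A 49 bp product then starts at position 95 − 49 + 1 = 47.
The forward primer is identical to the top strand there: TGTCTTCA.

5'-TGTCTTCA-3'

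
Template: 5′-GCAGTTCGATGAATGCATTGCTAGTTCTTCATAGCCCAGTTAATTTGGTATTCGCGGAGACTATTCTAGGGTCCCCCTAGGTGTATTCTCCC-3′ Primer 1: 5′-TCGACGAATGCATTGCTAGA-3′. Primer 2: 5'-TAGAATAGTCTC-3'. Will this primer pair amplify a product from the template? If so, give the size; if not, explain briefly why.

No product — primer 1 has no binding site in the template.

Primer 1 (TCGACGAATGCATTGCTAGA) does not match the top strand, and its reverse complement TCTAGCAATGCATTCGTCGA does not match either.
With no annealing site for primer 1, no amplification occurs.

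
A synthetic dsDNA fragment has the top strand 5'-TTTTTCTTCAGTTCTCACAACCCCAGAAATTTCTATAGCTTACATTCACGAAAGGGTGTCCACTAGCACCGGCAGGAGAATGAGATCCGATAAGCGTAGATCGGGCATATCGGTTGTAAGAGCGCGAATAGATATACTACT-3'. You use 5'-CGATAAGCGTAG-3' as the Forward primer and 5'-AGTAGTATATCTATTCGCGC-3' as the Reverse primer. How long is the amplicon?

Forward primer CGATAAGCGTAG is found on the top strand at positions 88–99.
The reverse primer's reverse complement is GCGCGAATAGATATACTACT, which matches the template at positions 122–141.
The product runs from position 88 to position 141, so its length is 141 − 88 + 1 = 54 bp.

54 bp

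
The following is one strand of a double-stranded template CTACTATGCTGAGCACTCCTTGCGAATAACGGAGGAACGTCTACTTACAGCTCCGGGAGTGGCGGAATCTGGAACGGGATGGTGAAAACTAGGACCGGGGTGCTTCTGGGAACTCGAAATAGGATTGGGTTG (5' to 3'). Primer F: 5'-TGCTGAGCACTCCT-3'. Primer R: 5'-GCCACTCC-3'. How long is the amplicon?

57 bp

Scanning the template, TGCTGAGCACTCCT occurs at positions 7–20; this primer anneals to the bottom strand there with its 3' end pointing downstream.
Taking the reverse complement of GCCACTCC gives GGAGTGGC, found at positions 56–63 on the template; the primer anneals here to the top strand with its 3' end pointing upstream.
The product runs from position 7 to position 63, so its length is 63 − 7 + 1 = 57 bp.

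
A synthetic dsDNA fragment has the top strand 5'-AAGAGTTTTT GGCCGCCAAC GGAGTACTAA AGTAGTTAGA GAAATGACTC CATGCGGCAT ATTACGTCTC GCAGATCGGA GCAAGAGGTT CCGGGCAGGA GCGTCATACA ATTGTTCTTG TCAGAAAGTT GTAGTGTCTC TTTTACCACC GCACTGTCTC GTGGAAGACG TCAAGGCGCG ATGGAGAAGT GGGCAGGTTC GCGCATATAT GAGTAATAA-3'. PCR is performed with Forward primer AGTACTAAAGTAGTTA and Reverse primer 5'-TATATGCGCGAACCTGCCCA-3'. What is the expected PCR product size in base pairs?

187 bp

Forward primer AGTACTAAAGTAGTTA is found on the top strand at positions 23–38.
Reverse complement of the reverse primer: TGGGCAGGTTCGCGCATATA. This occurs on the top strand at positions 190–209.
Amplicon spans positions 23–209: 187 bp.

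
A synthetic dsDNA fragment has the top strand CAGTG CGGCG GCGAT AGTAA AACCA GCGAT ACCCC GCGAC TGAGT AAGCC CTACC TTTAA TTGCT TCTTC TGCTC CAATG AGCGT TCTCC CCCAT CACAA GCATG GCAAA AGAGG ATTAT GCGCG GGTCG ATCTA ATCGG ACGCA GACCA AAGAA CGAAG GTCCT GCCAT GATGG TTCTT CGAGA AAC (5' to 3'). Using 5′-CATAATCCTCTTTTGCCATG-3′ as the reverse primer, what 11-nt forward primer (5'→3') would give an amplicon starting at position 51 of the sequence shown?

The reverse primer's reverse complement CATGGCAAAAGAGGATTATG matches the template at positions 102–121; the product starts at position 51.
The forward primer is identical to the top strand over positions 51–61: CTACCTTTAAT.

5'-CTACCTTTAAT-3'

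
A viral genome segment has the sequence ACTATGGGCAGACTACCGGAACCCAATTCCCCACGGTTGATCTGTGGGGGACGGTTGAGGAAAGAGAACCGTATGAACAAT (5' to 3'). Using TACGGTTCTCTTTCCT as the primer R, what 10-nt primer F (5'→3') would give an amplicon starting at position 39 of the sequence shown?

The reverse primer's reverse complement AGGAAAGAGAACCGTA matches the template at positions 58–73; the product starts at position 39.
The forward primer is identical to the top strand over positions 39–48: GATCTGTGGG.

5'-GATCTGTGGG-3'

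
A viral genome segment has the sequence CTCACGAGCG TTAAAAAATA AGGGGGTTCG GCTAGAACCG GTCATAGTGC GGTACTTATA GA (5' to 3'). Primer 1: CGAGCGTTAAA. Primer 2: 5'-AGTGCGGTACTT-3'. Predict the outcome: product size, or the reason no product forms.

No product — both primers anneal to the same strand and extend in the same direction.

Primer 1 (CGAGCGTTAAA) matches the top strand at positions 5–15 (3' end points downstream).
Primer 2 (AGTGCGGTACTT) also matches the top strand directly, at positions 46–57 — its reverse complement AAGTACCGCACT is not present.
Both primers anneal to the bottom strand with 3' ends pointing the same way, so neither can prime synthesis back toward the other.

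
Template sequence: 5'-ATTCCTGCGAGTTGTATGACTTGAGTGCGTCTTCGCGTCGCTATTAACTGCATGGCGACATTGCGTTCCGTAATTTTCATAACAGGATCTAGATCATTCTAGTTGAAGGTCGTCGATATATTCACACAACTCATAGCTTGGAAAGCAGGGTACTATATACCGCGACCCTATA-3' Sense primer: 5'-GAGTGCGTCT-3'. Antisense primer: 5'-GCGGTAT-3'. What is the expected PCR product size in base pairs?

141 bp

Scanning the template, GAGTGCGTCT occurs at positions 23–32; this primer anneals to the bottom strand there with its 3' end pointing downstream.
The reverse primer's reverse complement is ATACCGC, which matches the template at positions 157–163.
Amplicon spans positions 23–163: 141 bp.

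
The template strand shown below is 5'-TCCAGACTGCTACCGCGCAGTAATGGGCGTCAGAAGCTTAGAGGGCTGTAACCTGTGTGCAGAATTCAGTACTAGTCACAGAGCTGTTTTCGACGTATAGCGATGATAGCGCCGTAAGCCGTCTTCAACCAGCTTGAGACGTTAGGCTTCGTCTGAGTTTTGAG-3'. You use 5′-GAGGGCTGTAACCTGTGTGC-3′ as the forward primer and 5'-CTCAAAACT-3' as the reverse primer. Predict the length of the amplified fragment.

124 bp

Scanning the template, GAGGGCTGTAACCTGTGTGC occurs at positions 41–60; this primer anneals to the bottom strand there with its 3' end pointing downstream.
Taking the reverse complement of CTCAAAACT gives AGTTTTGAG, found at positions 156–164 on the template; the primer anneals here to the top strand with its 3' end pointing upstream.
Product length = (reverse-primer end) − (forward-primer start) + 1 = 164 − 41 + 1 = 124 bp.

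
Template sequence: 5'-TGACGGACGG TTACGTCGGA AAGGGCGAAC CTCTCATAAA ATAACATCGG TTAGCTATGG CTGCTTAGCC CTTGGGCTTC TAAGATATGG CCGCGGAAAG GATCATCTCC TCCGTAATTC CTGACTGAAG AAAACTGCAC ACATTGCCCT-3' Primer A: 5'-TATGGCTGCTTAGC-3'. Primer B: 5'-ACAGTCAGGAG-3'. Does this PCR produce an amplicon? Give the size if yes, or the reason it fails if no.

No product — primer B has no binding site in the template.

Primer B (ACAGTCAGGAG) does not match the top strand, and its reverse complement CTCCTGACTGT does not match either.
With no annealing site for primer B, no amplification occurs.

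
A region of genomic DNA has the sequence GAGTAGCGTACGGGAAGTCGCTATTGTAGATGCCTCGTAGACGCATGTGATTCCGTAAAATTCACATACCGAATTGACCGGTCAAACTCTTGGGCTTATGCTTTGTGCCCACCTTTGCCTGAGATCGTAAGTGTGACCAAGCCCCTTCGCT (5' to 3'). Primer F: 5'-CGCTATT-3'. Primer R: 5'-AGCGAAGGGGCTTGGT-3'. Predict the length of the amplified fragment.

133 bp

The forward primer matches the template at positions 19–25.
The reverse primer's reverse complement is ACCAAGCCCCTTCGCT, which matches the template at positions 136–151.
The product runs from position 19 to position 151, so its length is 151 − 19 + 1 = 133 bp.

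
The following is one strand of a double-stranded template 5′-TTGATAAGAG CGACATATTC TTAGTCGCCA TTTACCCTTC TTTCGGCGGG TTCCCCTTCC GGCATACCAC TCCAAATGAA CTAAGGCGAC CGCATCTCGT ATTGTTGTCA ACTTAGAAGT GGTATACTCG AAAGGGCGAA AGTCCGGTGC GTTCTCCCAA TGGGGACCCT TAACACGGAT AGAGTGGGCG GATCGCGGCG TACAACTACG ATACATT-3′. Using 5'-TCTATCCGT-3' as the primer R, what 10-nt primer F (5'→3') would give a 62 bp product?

5'-GTATACTCGA-3'

The reverse primer's reverse complement ACGGATAGA matches the template at positions 175–183, so the product ends at position 183.
A 62 bp product then starts at position 183 − 62 + 1 = 122.
The forward primer is identical to the top strand there: GTATACTCGA.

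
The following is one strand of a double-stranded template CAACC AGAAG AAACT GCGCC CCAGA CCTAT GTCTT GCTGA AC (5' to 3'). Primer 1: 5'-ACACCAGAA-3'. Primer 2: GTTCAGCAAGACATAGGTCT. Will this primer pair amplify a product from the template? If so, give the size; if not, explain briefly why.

No product — primer 1 has no binding site in the template.

Primer 1 (ACACCAGAA) does not match the top strand, and its reverse complement TTCTGGTGT does not match either.
With no annealing site for primer 1, no amplification occurs.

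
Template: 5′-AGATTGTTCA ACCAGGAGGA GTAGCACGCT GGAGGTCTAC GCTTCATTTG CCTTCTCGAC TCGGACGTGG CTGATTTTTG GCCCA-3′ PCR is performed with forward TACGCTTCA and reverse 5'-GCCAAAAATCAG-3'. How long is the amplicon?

45 bp

The forward primer matches the template at positions 38–46.
Taking the reverse complement of GCCAAAAATCAG gives CTGATTTTTGGC, found at positions 71–82 on the template; the primer anneals here to the top strand with its 3' end pointing upstream.
Product length = (reverse-primer end) − (forward-primer start) + 1 = 82 − 38 + 1 = 45 bp.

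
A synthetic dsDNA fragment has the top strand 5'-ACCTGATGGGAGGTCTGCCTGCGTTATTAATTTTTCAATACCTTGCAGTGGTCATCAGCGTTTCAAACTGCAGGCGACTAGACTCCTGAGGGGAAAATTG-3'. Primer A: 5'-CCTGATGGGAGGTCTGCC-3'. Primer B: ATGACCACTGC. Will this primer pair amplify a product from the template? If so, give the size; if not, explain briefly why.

Yes — a 54 bp product.

Primer A (CCTGATGGGAGGTCTGCC) matches the top strand at positions 2–19; it acts as a forward primer.
Primer B's reverse complement is GCAGTGGTCAT, matching the top strand at positions 45–55; it acts as a reverse primer.
The 3' ends face each other across positions 2–55, giving a 54 bp product.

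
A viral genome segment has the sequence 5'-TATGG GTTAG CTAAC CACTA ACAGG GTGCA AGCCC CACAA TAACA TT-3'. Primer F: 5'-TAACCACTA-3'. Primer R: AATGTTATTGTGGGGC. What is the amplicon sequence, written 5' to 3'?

5'-TAACCACTAACAGGGTGCAAGCCCCACAATAACATT-3'

Scanning the template, TAACCACTA occurs at positions 12–20; this primer anneals to the bottom strand there with its 3' end pointing downstream.
Taking the reverse complement of AATGTTATTGTGGGGC gives GCCCCACAATAACATT, found at positions 32–47 on the template; the primer anneals here to the top strand with its 3' end pointing upstream.
The product is the template from position 12 through 47 (36 bp).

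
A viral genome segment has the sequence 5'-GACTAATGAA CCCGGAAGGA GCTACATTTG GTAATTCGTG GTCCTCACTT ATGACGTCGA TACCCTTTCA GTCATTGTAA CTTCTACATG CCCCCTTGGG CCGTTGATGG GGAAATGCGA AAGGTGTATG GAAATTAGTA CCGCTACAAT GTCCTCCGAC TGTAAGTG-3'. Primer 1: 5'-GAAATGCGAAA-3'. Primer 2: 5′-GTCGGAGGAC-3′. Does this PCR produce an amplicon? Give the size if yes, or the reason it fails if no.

Primer 1 (GAAATGCGAAA) matches the top strand at positions 112–122; it acts as a forward primer.
Primer 2's reverse complement is GTCCTCCGAC, matching the top strand at positions 151–160; it acts as a reverse primer.
The 3' ends face each other across positions 112–160, giving a 49 bp product.

Yes — a 49 bp product.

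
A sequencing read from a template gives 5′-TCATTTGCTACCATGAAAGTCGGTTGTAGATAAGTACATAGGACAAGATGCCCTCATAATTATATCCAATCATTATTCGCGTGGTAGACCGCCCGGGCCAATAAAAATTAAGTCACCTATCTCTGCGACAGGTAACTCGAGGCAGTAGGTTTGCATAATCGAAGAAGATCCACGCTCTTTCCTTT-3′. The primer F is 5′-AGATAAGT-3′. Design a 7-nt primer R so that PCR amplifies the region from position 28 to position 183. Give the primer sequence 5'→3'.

5'-AGGAAAG-3'

The product's 3' end on the top strand is position 183.
The reverse primer anneals to the top strand over positions 177–183, i.e. to CTTTCCT.
Its sequence written 5'→3' is the reverse complement: AGGAAAG.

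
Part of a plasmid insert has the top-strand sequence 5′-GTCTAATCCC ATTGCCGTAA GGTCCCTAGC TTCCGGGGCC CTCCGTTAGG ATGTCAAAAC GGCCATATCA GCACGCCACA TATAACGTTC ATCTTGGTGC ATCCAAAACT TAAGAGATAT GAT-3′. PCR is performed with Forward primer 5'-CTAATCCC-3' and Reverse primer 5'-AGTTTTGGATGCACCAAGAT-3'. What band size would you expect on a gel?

108 bp

The forward primer matches the template at positions 3–10.
The reverse primer's reverse complement is ATCTTGGTGCATCCAAAACT, which matches the template at positions 91–110.
The product runs from position 3 to position 110, so its length is 110 − 3 + 1 = 108 bp.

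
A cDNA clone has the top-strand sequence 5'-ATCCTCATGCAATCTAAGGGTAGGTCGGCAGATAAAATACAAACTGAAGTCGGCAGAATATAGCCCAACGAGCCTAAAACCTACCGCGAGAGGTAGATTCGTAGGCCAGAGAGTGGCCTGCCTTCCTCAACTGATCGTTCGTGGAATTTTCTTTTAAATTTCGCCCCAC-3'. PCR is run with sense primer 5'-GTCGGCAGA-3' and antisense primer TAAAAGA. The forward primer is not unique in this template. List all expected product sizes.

133 bp, 108 bp

The forward primer GTCGGCAGA matches the top strand at positions 24–32, 49–57.
The reverse primer's reverse complement is TCTTTTA, matching at positions 150–156.
Each forward site pairs with the reverse site to give a product ending at position 156: sizes 133, 108 bp.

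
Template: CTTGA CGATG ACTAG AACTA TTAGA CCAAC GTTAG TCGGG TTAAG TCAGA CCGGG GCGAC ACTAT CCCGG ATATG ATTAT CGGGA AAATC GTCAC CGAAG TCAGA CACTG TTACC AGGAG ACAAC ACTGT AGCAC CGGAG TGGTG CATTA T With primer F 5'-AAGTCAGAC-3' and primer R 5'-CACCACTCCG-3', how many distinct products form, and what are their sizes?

Two products: 103 bp, 48 bp

The forward primer AAGTCAGAC matches the top strand at positions 43–51, 98–106.
The reverse primer's reverse complement is CGGAGTGGTG, matching at positions 136–145.
Each forward site pairs with the reverse site to give a product ending at position 145: sizes 103, 48 bp.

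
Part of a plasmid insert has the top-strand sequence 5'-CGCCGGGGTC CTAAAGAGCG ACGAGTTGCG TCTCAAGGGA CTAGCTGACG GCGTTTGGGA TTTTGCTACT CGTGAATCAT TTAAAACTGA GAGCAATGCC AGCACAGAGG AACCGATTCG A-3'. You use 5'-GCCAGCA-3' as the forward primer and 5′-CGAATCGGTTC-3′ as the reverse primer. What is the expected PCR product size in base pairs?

23 bp

The forward primer matches the template at positions 98–104.
Reverse complement of the reverse primer: GAACCGATTCG. This occurs on the top strand at positions 110–120.
Amplicon spans positions 98–120: 23 bp.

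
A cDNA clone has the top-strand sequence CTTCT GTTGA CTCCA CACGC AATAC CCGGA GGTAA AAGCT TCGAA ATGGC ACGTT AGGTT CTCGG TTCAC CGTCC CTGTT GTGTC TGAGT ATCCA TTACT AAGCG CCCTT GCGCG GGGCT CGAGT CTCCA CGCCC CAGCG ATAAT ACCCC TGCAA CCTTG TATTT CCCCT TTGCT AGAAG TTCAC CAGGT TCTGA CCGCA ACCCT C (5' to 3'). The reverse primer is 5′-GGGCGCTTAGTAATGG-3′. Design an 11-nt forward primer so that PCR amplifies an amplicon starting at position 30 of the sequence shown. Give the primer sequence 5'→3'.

5'-AGGTAAAAGCT-3'

The reverse primer's reverse complement CCATTACTAAGCGCCC matches the template at positions 93–108; the product starts at position 30.
The forward primer is identical to the top strand over positions 30–40: AGGTAAAAGCT.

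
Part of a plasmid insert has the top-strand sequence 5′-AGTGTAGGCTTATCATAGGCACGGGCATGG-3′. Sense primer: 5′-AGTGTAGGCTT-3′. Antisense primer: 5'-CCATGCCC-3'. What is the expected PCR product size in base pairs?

Forward primer AGTGTAGGCTT is found on the top strand at positions 1–11.
Taking the reverse complement of CCATGCCC gives GGGCATGG, found at positions 23–30 on the template; the primer anneals here to the top strand with its 3' end pointing upstream.
The product runs from position 1 to position 30, so its length is 30 − 1 + 1 = 30 bp.

30 bp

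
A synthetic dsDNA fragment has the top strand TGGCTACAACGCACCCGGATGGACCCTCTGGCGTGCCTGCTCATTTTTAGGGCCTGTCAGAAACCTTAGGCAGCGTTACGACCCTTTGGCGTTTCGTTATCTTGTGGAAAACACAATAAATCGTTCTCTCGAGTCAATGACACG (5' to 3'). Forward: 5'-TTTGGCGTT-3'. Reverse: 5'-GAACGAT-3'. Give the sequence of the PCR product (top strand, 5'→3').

Scanning the template, TTTGGCGTT occurs at positions 85–93; this primer anneals to the bottom strand there with its 3' end pointing downstream.
Taking the reverse complement of GAACGAT gives ATCGTTC, found at positions 120–126 on the template; the primer anneals here to the top strand with its 3' end pointing upstream.
The product is the template from position 85 through 126 (42 bp).

5'-TTTGGCGTTTCGTTATCTTGTGGAAAACACAATAAATCGTTC-3'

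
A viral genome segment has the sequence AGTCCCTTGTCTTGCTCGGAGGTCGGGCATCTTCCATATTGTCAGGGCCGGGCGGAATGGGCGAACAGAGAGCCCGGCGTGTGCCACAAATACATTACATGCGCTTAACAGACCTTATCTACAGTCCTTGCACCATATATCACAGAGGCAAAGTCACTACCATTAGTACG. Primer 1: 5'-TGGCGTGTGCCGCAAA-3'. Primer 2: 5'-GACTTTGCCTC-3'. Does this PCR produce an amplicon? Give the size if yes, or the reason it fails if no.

No product — primer 1 has no binding site in the template.

Primer 1 (TGGCGTGTGCCGCAAA) does not match the top strand, and its reverse complement TTTGCGGCACACGCCA does not match either.
With no annealing site for primer 1, no amplification occurs.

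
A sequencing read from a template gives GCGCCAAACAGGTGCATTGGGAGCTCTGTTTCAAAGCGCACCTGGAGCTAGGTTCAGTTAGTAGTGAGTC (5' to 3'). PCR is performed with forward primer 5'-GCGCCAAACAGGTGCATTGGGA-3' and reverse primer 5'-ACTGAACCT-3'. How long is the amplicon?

58 bp

Forward primer GCGCCAAACAGGTGCATTGGGA is found on the top strand at positions 1–22.
Taking the reverse complement of ACTGAACCT gives AGGTTCAGT, found at positions 50–58 on the template; the primer anneals here to the top strand with its 3' end pointing upstream.
Amplicon spans positions 1–58: 58 bp.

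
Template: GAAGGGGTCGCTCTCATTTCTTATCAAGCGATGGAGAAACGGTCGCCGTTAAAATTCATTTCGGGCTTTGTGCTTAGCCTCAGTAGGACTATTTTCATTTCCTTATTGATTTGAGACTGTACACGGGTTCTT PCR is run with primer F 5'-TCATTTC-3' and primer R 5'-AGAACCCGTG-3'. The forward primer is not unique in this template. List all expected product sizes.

118 bp, 76 bp, 37 bp

The forward primer TCATTTC matches the top strand at positions 14–20, 56–62, 95–101.
The reverse primer's reverse complement is CACGGGTTCT, matching at positions 122–131.
Each forward site pairs with the reverse site to give a product ending at position 131: sizes 118, 76, 37 bp.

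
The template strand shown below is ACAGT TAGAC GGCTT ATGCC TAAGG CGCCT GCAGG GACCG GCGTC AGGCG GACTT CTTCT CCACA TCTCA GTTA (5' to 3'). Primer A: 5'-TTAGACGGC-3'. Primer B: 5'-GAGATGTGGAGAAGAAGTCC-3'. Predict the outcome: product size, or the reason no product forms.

Yes — a 65 bp product.

Primer A (TTAGACGGC) matches the top strand at positions 5–13; it acts as a forward primer.
Primer B's reverse complement is GGACTTCTTCTCCACATCTC, matching the top strand at positions 50–69; it acts as a reverse primer.
The 3' ends face each other across positions 5–69, giving a 65 bp product.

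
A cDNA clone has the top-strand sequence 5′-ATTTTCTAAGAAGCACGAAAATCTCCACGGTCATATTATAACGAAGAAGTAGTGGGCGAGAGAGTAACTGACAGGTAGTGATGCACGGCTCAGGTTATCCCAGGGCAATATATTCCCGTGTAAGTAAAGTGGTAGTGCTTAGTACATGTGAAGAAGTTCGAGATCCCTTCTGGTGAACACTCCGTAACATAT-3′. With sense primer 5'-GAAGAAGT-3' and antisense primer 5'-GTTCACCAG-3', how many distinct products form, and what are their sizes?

The forward primer GAAGAAGT matches the top strand at positions 43–50, 150–157.
The reverse primer's reverse complement is CTGGTGAAC, matching at positions 170–178.
Each forward site pairs with the reverse site to give a product ending at position 178: sizes 136, 29 bp.

Two products: 136 bp, 29 bp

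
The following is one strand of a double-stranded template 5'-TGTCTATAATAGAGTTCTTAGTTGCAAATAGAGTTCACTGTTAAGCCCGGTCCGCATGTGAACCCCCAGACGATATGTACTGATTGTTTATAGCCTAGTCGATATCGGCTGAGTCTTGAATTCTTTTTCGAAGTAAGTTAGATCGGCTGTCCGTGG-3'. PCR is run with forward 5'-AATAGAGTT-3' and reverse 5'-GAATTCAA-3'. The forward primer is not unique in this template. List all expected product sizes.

116 bp, 97 bp

The forward primer AATAGAGTT matches the top strand at positions 8–16, 27–35.
The reverse primer's reverse complement is TTGAATTC, matching at positions 116–123.
Each forward site pairs with the reverse site to give a product ending at position 123: sizes 116, 97 bp.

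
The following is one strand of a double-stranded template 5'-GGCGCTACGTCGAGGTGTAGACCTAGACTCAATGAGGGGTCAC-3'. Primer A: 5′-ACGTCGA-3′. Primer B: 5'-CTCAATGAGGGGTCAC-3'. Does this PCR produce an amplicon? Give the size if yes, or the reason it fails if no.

No product — both primers anneal to the same strand and extend in the same direction.

Primer A (ACGTCGA) matches the top strand at positions 7–13 (3' end points downstream).
Primer B (CTCAATGAGGGGTCAC) also matches the top strand directly, at positions 28–43 — its reverse complement GTGACCCCTCATTGAG is not present.
Both primers anneal to the bottom strand with 3' ends pointing the same way, so neither can prime synthesis back toward the other.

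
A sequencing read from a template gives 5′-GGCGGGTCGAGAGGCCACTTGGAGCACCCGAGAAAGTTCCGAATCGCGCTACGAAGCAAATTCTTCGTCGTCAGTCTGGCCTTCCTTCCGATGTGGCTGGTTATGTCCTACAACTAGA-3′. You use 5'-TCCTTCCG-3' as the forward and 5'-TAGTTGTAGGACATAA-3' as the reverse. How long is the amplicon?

34 bp

Scanning the template, TCCTTCCG occurs at positions 83–90; this primer anneals to the bottom strand there with its 3' end pointing downstream.
Reverse complement of the reverse primer: TTATGTCCTACAACTA. This occurs on the top strand at positions 101–116.
Product length = (reverse-primer end) − (forward-primer start) + 1 = 116 − 83 + 1 = 34 bp.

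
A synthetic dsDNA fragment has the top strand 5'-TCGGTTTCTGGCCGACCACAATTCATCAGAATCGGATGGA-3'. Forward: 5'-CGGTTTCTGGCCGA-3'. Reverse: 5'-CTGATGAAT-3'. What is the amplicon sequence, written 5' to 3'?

The forward primer matches the template at positions 2–15.
The reverse primer's reverse complement is ATTCATCAG, which matches the template at positions 21–29.
The product is the template from position 2 through 29 (28 bp).

5'-CGGTTTCTGGCCGACCACAATTCATCAG-3'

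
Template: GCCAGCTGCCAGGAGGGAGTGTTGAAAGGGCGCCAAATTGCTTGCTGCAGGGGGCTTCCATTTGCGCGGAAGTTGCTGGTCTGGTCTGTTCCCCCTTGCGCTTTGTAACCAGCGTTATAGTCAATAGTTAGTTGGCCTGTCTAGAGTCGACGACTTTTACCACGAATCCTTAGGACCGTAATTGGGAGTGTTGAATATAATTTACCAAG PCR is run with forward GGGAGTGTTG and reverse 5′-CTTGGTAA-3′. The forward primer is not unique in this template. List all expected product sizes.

The forward primer GGGAGTGTTG matches the top strand at positions 15–24, 184–193.
The reverse primer's reverse complement is TTACCAAG, matching at positions 202–209.
Each forward site pairs with the reverse site to give a product ending at position 209: sizes 195, 26 bp.

195 bp, 26 bp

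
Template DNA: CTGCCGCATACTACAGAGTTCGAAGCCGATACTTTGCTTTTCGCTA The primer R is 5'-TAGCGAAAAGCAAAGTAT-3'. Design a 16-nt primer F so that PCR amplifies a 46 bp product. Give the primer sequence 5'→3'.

5'-CTGCCGCATACTACAG-3'

The reverse primer's reverse complement ATACTTTGCTTTTCGCTA matches the template at positions 29–46, so the product ends at position 46.
A 46 bp product then starts at position 46 − 46 + 1 = 1.
The forward primer is identical to the top strand there: CTGCCGCATACTACAG.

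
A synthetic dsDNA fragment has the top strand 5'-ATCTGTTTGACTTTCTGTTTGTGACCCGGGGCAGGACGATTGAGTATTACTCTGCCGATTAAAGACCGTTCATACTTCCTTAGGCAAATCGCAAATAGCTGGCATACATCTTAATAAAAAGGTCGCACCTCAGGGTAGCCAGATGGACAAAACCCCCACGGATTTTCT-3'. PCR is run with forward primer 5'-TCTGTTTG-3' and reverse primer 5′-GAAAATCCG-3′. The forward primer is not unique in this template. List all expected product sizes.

166 bp, 154 bp

The forward primer TCTGTTTG matches the top strand at positions 2–9, 14–21.
The reverse primer's reverse complement is CGGATTTTC, matching at positions 159–167.
Each forward site pairs with the reverse site to give a product ending at position 167: sizes 166, 154 bp.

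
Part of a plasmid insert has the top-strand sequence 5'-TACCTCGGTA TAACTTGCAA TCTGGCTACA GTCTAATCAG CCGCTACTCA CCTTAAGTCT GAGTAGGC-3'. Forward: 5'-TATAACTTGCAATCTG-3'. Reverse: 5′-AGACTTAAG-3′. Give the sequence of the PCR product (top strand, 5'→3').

The forward primer matches the template at positions 9–24.
Reverse complement of the reverse primer: CTTAAGTCT. This occurs on the top strand at positions 52–60.
The product is the template from position 9 through 60 (52 bp).

5'-TATAACTTGCAATCTGGCTACAGTCTAATCAGCCGCTACTCACCTTAAGTCT-3'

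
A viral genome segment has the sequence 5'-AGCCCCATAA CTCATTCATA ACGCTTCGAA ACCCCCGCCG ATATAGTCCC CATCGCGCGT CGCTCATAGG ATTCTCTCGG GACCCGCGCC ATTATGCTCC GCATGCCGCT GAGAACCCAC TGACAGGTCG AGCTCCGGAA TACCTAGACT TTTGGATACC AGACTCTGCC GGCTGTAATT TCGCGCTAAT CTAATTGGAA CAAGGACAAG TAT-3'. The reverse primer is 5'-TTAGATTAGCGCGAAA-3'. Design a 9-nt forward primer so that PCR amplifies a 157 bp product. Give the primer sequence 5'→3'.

The reverse primer's reverse complement TTTCGCGCTAATCTAA matches the template at positions 179–194, so the product ends at position 194.
A 157 bp product then starts at position 194 − 157 + 1 = 38.
The forward primer is identical to the top strand there: CCGATATAG.

5'-CCGATATAG-3'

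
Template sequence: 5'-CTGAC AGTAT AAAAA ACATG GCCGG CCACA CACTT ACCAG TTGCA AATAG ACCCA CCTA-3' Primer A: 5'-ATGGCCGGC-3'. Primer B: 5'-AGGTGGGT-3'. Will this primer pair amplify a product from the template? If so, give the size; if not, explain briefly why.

Yes — a 41 bp product.

Primer A (ATGGCCGGC) matches the top strand at positions 18–26; it acts as a forward primer.
Primer B's reverse complement is ACCCACCT, matching the top strand at positions 51–58; it acts as a reverse primer.
The 3' ends face each other across positions 18–58, giving a 41 bp product.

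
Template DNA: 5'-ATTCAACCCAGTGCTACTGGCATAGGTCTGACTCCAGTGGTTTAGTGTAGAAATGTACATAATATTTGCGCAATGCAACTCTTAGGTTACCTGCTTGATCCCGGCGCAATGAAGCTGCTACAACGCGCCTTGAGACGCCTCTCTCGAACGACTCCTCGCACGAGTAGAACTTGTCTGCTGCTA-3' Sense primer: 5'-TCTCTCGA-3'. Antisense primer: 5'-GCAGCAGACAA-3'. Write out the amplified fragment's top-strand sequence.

The forward primer matches the template at positions 140–147.
Taking the reverse complement of GCAGCAGACAA gives TTGTCTGCTGC, found at positions 171–181 on the template; the primer anneals here to the top strand with its 3' end pointing upstream.
The product is the template from position 140 through 181 (42 bp).

5'-TCTCTCGAACGACTCCTCGCACGAGTAGAACTTGTCTGCTGC-3'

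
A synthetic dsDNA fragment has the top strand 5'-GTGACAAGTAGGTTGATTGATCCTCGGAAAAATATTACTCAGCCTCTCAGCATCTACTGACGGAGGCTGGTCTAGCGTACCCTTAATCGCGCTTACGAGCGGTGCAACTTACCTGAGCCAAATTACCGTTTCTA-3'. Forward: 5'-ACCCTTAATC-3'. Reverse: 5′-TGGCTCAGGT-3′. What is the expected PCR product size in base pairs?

The forward primer matches the template at positions 79–88.
Reverse complement of the reverse primer: ACCTGAGCCA. This occurs on the top strand at positions 111–120.
Amplicon spans positions 79–120: 42 bp.

42 bp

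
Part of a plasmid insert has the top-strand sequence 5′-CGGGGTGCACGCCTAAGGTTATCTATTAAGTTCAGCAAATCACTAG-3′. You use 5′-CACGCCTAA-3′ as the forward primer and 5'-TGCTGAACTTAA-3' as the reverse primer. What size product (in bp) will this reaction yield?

30 bp

The forward primer matches the template at positions 8–16.
Reverse complement of the reverse primer: TTAAGTTCAGCA. This occurs on the top strand at positions 26–37.
Product length = (reverse-primer end) − (forward-primer start) + 1 = 37 − 8 + 1 = 30 bp.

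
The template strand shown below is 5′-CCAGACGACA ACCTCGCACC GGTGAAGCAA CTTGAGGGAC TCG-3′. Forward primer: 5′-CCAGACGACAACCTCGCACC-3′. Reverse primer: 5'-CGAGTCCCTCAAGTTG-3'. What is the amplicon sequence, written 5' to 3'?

5'-CCAGACGACAACCTCGCACCGGTGAAGCAACTTGAGGGACTCG-3'

The forward primer matches the template at positions 1–20.
Taking the reverse complement of CGAGTCCCTCAAGTTG gives CAACTTGAGGGACTCG, found at positions 28–43 on the template; the primer anneals here to the top strand with its 3' end pointing upstream.
The product is the template from position 1 through 43 (43 bp).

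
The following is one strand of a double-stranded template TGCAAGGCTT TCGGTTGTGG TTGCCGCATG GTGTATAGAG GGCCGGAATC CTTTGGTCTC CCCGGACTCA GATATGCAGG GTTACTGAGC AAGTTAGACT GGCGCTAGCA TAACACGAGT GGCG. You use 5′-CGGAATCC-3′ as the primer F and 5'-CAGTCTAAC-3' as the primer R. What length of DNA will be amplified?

The forward primer matches the template at positions 44–51.
Reverse complement of the reverse primer: GTTAGACTG. This occurs on the top strand at positions 93–101.
Product length = (reverse-primer end) − (forward-primer start) + 1 = 101 − 44 + 1 = 58 bp.

58 bp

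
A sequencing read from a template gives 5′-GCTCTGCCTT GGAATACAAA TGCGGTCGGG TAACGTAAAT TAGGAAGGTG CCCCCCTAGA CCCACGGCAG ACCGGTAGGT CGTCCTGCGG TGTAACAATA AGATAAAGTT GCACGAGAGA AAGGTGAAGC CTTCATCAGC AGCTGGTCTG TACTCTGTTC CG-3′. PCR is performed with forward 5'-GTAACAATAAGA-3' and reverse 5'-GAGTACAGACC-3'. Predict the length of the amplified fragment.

64 bp

The forward primer matches the template at positions 92–103.
Reverse complement of the reverse primer: GGTCTGTACTC. This occurs on the top strand at positions 145–155.
Amplicon spans positions 92–155: 64 bp.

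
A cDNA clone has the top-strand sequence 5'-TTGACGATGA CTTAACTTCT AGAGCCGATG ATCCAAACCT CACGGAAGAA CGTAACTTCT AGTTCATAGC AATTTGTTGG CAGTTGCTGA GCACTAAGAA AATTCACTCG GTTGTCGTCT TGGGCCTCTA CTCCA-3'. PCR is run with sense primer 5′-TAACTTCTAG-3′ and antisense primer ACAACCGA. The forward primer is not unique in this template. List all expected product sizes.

The forward primer TAACTTCTAG matches the top strand at positions 13–22, 53–62.
The reverse primer's reverse complement is TCGGTTGT, matching at positions 108–115.
Each forward site pairs with the reverse site to give a product ending at position 115: sizes 103, 63 bp.

103 bp, 63 bp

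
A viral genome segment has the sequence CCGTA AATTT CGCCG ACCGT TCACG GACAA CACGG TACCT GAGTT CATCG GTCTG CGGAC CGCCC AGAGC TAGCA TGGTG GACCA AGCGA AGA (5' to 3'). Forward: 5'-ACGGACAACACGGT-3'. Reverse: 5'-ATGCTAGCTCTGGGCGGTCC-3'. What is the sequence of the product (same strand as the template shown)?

5'-ACGGACAACACGGTACCTGAGTTCATCGGTCTGCGGACCGCCCAGAGCTAGCAT-3'

Forward primer ACGGACAACACGGT is found on the top strand at positions 23–36.
The reverse primer's reverse complement is GGACCGCCCAGAGCTAGCAT, which matches the template at positions 57–76.
The product is the template from position 23 through 76 (54 bp).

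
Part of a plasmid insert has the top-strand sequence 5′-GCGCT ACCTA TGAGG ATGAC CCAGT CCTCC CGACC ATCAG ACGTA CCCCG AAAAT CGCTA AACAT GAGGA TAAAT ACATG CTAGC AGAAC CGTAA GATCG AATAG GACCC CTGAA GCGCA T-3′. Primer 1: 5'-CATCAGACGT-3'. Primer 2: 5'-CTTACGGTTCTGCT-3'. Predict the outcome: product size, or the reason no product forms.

Primer 1 (CATCAGACGT) matches the top strand at positions 35–44; it acts as a forward primer.
Primer 2's reverse complement is AGCAGAACCGTAAG, matching the top strand at positions 83–96; it acts as a reverse primer.
The 3' ends face each other across positions 35–96, giving a 62 bp product.

Yes — a 62 bp product.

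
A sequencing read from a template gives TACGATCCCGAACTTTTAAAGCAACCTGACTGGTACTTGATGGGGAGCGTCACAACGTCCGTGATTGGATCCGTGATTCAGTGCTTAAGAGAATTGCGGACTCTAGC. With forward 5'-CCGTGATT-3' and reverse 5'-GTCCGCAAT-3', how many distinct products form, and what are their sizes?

Two products: 43 bp, 31 bp

The forward primer CCGTGATT matches the top strand at positions 59–66, 71–78.
The reverse primer's reverse complement is ATTGCGGAC, matching at positions 93–101.
Each forward site pairs with the reverse site to give a product ending at position 101: sizes 43, 31 bp.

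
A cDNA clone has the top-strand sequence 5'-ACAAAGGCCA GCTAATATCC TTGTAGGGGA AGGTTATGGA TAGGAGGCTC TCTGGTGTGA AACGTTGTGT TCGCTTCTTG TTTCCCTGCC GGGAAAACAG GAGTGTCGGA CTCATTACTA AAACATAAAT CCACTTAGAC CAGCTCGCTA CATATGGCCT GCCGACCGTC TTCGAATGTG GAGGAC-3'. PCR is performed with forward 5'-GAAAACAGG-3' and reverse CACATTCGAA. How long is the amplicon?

The forward primer matches the template at positions 93–101.
Reverse complement of the reverse primer: TTCGAATGTG. This occurs on the top strand at positions 171–180.
The product runs from position 93 to position 180, so its length is 180 − 93 + 1 = 88 bp.

88 bp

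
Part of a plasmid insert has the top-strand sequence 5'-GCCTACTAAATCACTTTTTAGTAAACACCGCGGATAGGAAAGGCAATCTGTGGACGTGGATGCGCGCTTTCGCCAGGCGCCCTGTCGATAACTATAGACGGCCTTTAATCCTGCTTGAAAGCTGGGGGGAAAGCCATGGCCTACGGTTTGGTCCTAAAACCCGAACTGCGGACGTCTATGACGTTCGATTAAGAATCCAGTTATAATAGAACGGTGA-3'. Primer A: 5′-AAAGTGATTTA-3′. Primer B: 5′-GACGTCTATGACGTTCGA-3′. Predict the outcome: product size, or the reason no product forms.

Primer A (AAAGTGATTTA) has reverse complement TAAATCACTTT, which matches the top strand at positions 7–17; primer A anneals to the top strand there with its 3' end pointing upstream toward position 7.
Primer B (GACGTCTATGACGTTCGA) matches the top strand directly at positions 171–188; it anneals to the bottom strand with its 3' end pointing downstream toward position 188.
The 3' ends diverge (primer A extends toward position 1, primer B toward position 217), so the primers never converge on a shared product.

No product — the primers' 3' ends point away from each other.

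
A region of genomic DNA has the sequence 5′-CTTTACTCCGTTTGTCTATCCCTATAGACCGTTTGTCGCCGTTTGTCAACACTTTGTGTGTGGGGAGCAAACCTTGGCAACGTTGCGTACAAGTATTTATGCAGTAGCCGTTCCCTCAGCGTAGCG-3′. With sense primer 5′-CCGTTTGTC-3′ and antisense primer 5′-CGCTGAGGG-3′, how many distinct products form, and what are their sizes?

The forward primer CCGTTTGTC matches the top strand at positions 8–16, 29–37, 39–47.
The reverse primer's reverse complement is CCCTCAGCG, matching at positions 113–121.
Each forward site pairs with the reverse site to give a product ending at position 121: sizes 114, 93, 83 bp.

Three products: 114 bp, 93 bp, 83 bp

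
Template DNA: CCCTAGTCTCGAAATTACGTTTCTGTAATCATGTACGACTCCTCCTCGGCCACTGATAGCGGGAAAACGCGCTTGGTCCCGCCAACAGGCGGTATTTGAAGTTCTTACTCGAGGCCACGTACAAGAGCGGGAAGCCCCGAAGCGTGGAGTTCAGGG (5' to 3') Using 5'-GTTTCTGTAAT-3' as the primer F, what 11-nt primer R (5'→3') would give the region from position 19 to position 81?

The product's 3' end on the top strand is position 81.
The reverse primer anneals to the top strand over positions 71–81, i.e. to GCTTGGTCCCG.
Its sequence written 5'→3' is the reverse complement: CGGGACCAAGC.

5'-CGGGACCAAGC-3'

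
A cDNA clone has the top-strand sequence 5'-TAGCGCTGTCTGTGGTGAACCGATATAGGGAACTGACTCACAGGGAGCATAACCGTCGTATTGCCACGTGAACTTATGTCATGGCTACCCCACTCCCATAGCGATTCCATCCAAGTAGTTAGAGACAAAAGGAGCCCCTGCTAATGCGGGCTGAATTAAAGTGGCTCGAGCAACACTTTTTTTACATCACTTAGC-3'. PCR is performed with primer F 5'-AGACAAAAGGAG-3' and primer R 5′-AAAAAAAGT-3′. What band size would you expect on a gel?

61 bp

The forward primer matches the template at positions 123–134.
Taking the reverse complement of AAAAAAAGT gives ACTTTTTTT, found at positions 175–183 on the template; the primer anneals here to the top strand with its 3' end pointing upstream.
Product length = (reverse-primer end) − (forward-primer start) + 1 = 183 − 123 + 1 = 61 bp.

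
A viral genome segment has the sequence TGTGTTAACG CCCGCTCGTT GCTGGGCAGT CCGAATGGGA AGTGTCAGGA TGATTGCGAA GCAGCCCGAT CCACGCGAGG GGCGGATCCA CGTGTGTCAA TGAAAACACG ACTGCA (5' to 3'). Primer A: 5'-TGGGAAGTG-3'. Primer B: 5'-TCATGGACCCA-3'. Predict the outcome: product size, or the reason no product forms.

No product — primer B has no binding site in the template.

Primer B (TCATGGACCCA) does not match the top strand, and its reverse complement TGGGTCCATGA does not match either.
With no annealing site for primer B, no amplification occurs.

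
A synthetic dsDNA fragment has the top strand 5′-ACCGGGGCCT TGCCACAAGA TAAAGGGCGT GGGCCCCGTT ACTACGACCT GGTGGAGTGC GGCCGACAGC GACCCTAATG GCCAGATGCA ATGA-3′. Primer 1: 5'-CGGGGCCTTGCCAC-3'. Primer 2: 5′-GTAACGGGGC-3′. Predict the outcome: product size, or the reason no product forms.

Yes — a 40 bp product.

Primer 1 (CGGGGCCTTGCCAC) matches the top strand at positions 3–16; it acts as a forward primer.
Primer 2's reverse complement is GCCCCGTTAC, matching the top strand at positions 33–42; it acts as a reverse primer.
The 3' ends face each other across positions 3–42, giving a 40 bp product.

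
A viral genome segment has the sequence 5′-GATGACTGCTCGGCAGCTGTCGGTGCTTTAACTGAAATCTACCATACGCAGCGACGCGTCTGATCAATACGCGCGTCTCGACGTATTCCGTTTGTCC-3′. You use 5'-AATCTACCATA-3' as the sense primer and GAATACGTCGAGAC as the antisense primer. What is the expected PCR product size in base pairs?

53 bp

The forward primer matches the template at positions 36–46.
The reverse primer's reverse complement is GTCTCGACGTATTC, which matches the template at positions 75–88.
Product length = (reverse-primer end) − (forward-primer start) + 1 = 88 − 36 + 1 = 53 bp.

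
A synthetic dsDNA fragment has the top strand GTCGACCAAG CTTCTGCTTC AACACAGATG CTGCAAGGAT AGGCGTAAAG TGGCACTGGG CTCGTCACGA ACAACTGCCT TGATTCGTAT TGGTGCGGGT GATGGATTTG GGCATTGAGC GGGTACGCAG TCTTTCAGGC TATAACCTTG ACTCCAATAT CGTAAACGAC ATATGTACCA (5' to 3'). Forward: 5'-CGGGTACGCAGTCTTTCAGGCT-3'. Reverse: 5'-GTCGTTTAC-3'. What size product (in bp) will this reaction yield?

The forward primer matches the template at positions 120–141.
The reverse primer's reverse complement is GTAAACGAC, which matches the template at positions 162–170.
Product length = (reverse-primer end) − (forward-primer start) + 1 = 170 − 120 + 1 = 51 bp.

51 bp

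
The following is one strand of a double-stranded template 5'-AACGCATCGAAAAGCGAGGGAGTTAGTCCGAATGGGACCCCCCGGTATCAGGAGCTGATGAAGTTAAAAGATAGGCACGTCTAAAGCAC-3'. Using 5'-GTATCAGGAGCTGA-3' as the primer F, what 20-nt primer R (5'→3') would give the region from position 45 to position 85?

5'-TTTAGACGTGCCTATCTTTT-3'

The product's 3' end on the top strand is position 85.
The reverse primer anneals to the top strand over positions 66–85, i.e. to AAAAGATAGGCACGTCTAAA.
Its sequence written 5'→3' is the reverse complement: TTTAGACGTGCCTATCTTTT.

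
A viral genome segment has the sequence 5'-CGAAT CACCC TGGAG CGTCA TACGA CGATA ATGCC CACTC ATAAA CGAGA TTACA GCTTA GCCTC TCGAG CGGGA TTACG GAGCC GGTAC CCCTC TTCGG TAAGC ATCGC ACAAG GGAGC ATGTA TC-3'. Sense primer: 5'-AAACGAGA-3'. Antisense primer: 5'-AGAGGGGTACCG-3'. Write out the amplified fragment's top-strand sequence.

Scanning the template, AAACGAGA occurs at positions 43–50; this primer anneals to the bottom strand there with its 3' end pointing downstream.
The reverse primer's reverse complement is CGGTACCCCTCT, which matches the template at positions 85–96.
The product is the template from position 43 through 96 (54 bp).

5'-AAACGAGATTACAGCTTAGCCTCTCGAGCGGGATTACGGAGCCGGTACCCCTCT-3'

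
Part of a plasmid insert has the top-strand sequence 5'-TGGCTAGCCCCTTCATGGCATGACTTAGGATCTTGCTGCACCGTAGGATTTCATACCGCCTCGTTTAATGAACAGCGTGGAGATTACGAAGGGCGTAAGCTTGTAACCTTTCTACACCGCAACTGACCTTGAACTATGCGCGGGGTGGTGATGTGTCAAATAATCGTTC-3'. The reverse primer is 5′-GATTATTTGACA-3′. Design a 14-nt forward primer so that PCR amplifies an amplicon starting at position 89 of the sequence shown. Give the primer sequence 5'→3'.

The reverse primer's reverse complement TGTCAAATAATC matches the template at positions 154–165; the product starts at position 89.
The forward primer is identical to the top strand over positions 89–102: AAGGGCGTAAGCTT.

5'-AAGGGCGTAAGCTT-3'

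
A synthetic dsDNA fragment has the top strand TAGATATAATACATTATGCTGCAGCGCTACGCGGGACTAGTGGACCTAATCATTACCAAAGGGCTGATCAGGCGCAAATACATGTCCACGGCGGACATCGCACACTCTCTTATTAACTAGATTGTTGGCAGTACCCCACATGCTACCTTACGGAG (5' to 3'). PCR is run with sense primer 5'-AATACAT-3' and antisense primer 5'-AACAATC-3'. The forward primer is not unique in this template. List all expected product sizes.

119 bp, 50 bp

The forward primer AATACAT matches the top strand at positions 8–14, 77–83.
The reverse primer's reverse complement is GATTGTT, matching at positions 120–126.
Each forward site pairs with the reverse site to give a product ending at position 126: sizes 119, 50 bp.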